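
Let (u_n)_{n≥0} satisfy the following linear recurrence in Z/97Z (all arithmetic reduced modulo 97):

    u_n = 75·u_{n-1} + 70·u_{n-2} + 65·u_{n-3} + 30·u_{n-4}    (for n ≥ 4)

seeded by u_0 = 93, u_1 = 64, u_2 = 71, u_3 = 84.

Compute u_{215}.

18

u_4 = 75·84 + 70·71 + 65·64 + 30·93 = 81
u_5 = 75·81 + 70·84 + 65·71 + 30·64 = 60
u_6 = 75·60 + 70·81 + 65·84 + 30·71 = 9
u_7 = 75·9 + 70·60 + 65·81 + 30·84 = 50
u_8 = 75·50 + 70·9 + 65·60 + 30·81 = 40
u_9 = 75·40 + 70·50 + 65·9 + 30·60 = 58
Continuing the recurrence:
  u_10 = 0;  u_11 = 12;  u_12 = 50;  u_13 = 25;  u_14 = 44;  u_15 = 27
  u_16 = 82;  u_17 = 10;  u_18 = 59;  u_19 = 13;  u_20 = 67;  u_21 = 79
  u_22 = 38;  u_23 = 30;  u_24 = 27;  u_25 = 41;  u_26 = 4;  u_27 = 5
  u_28 = 56;  u_29 = 26;  u_30 = 10;  u_31 = 55;  u_32 = 47;  u_33 = 75
  u_34 = 83;  u_35 = 78;  u_36 = 0;  u_37 = 10;  u_38 = 65;  u_39 = 58
  u_40 = 44;  u_41 = 51;  u_42 = 15;  u_43 = 80;  u_44 = 45;  u_45 = 34
  u_46 = 1;  u_47 = 20;  u_48 = 86;  u_49 = 11;  u_50 = 27;  u_51 = 61
  u_52 = 60;  u_53 = 88;  u_54 = 55;  u_55 = 10;  u_56 = 92;  u_57 = 41
  u_58 = 78;  u_59 = 62;  u_60 = 15;  u_61 = 28;  u_62 = 14;  u_63 = 25
  u_64 = 81;  u_65 = 69;  u_66 = 86;  u_67 = 29;  u_68 = 75;  u_69 = 86
  u_70 = 63;  u_71 = 0;  u_72 = 28;  u_73 = 45;  u_74 = 47;  u_75 = 56
  u_76 = 3;  u_77 = 14;  u_78 = 5;  u_79 = 29;  u_80 = 33;  u_81 = 12
  u_82 = 7;  u_83 = 15;  u_84 = 87;  u_85 = 48;  u_86 = 11;  u_87 = 8
  u_88 = 19;  u_89 = 66;  u_90 = 49;  u_91 = 70;  u_92 = 57;  u_93 = 81
  u_94 = 80;  u_95 = 15;  u_96 = 23;  u_97 = 26;  u_98 = 48;  u_99 = 90
  u_100 = 74;  u_101 = 36;  u_102 = 38;  u_103 = 76;  u_104 = 19;  u_105 = 13
  u_106 = 43;  u_107 = 84;  u_108 = 55;  u_109 = 95;  u_110 = 71;  u_111 = 28
  u_112 = 54;  u_113 = 89;  u_114 = 49;  u_115 = 93;  u_116 = 59;  u_117 = 9
  u_118 = 1;  u_119 = 55;  u_120 = 51;  u_121 = 56;  u_122 = 26;  u_123 = 68
  u_124 = 62;  u_125 = 73;  u_126 = 77;  u_127 = 77;  u_128 = 19;  u_129 = 42
  u_130 = 58;  u_131 = 68;  u_132 = 44;  u_133 = 92;  u_134 = 38;  u_135 = 28
  u_136 = 32;  u_137 = 84;  u_138 = 54;  u_139 = 46;  u_140 = 70;  u_141 = 47
  u_142 = 37;  u_143 = 64;  u_144 = 32;  u_145 = 25;  u_146 = 73;  u_147 = 70
  u_148 = 44;  u_149 = 18;  u_150 = 15;  u_151 = 70;  u_152 = 60;  u_153 = 51
  u_154 = 27;  u_155 = 52;  u_156 = 41;  u_157 = 9;  u_158 = 72;  u_159 = 70
  u_160 = 77;  u_161 = 8;  u_162 = 90;  u_163 = 59;  u_164 = 72;  u_165 = 3
  u_166 = 63;  u_167 = 36;  u_168 = 56;  u_169 = 41;  u_170 = 70;  u_171 = 36
  u_172 = 14;  u_173 = 38;  u_174 = 25;  u_175 = 26;  u_176 = 91;  u_177 = 61
  u_178 = 96;  u_179 = 26;  u_180 = 39;  u_181 = 11;  u_182 = 74;  u_183 = 32
  u_184 = 56;  u_185 = 37;  u_186 = 34;  u_187 = 40;  u_188 = 56;  u_189 = 38
  u_190 = 11;  u_191 = 80;  u_192 = 56;  u_193 = 15;  u_194 = 2;  u_195 = 62
  u_196 = 73;  u_197 = 16;  u_198 = 21;  u_199 = 85;  u_200 = 17;  u_201 = 49
  u_202 = 59;  u_203 = 64;  u_204 = 15;  u_205 = 46;  u_206 = 51;  u_207 = 46
  u_208 = 81;  u_209 = 22;  u_210 = 6;  u_211 = 2;  u_212 = 65;  u_213 = 51
u_214 = 75·51 + 70·65 + 65·2 + 30·6 = 52
u_215 = 75·52 + 70·51 + 65·65 + 30·2 = 18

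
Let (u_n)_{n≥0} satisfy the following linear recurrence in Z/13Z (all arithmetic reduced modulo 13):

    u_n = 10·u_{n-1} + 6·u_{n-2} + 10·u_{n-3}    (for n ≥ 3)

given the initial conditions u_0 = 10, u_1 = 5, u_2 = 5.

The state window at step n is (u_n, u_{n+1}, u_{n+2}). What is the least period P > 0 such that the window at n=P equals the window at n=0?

39

n=0: window = (10, 5, 5)
n=1: window = (5, 5, 11)
n=2: window = (5, 11, 8)
n=3: window = (11, 8, 1)
n=4: window = (8, 1, 12)
n=5: window = (1, 12, 11)
n=6: window = (12, 11, 10)
n=7: window = (11, 10, 0)
n=8: window = (10, 0, 1)
n=9: window = (0, 1, 6)
n=10: window = (1, 6, 1)
n=11: window = (6, 1, 4)
n=12: window = (1, 4, 2)
n=13: window = (4, 2, 2)
n=14: window = (2, 2, 7)
n=15: window = (2, 7, 11)
n=16: window = (7, 11, 3)
n=17: window = (11, 3, 10)
n=18: window = (3, 10, 7)
n=19: window = (10, 7, 4)
n=20: window = (7, 4, 0)
n=21: window = (4, 0, 3)
n=22: window = (0, 3, 5)
n=23: window = (3, 5, 3)
n=24: window = (5, 3, 12)
n=25: window = (3, 12, 6)
n=26: window = (12, 6, 6)
n=27: window = (6, 6, 8)
n=28: window = (6, 8, 7)
n=29: window = (8, 7, 9)
n=30: window = (7, 9, 4)
n=31: window = (9, 4, 8)
n=32: window = (4, 8, 12)
n=33: window = (8, 12, 0)
n=34: window = (12, 0, 9)
n=35: window = (0, 9, 2)
n=36: window = (9, 2, 9)
n=37: window = (2, 9, 10)
n=38: window = (9, 10, 5)
n=39: window = (10, 5, 5)
window at n=39 equals window at n=0 → period = 39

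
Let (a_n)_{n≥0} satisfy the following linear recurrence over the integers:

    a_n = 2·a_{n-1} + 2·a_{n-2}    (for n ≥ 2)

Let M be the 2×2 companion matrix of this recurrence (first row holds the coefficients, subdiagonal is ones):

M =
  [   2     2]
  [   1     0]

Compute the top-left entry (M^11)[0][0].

(M^11)[0][0] is the top entry after applying M 11 times to the unit state (1, 0). Equivalently it is h_{12} for the auxiliary sequence (h_n) obeying the same recurrence with h_1 = 1 and h_i = 0 for 0 ≤ i < 1:
h_2 = 2·1 + 2·0 = 2
h_3 = 2·2 + 2·1 = 6
h_4 = 2·6 + 2·2 = 16
h_5 = 2·16 + 2·6 = 44
h_6 = 2·44 + 2·16 = 120
h_7 = 2·120 + 2·44 = 328
h_8 = 2·328 + 2·120 = 896
h_9 = 2·896 + 2·328 = 2448
h_10 = 2·2448 + 2·896 = 6688
h_11 = 2·6688 + 2·2448 = 18272
h_12 = 2·18272 + 2·6688 = 49920

49920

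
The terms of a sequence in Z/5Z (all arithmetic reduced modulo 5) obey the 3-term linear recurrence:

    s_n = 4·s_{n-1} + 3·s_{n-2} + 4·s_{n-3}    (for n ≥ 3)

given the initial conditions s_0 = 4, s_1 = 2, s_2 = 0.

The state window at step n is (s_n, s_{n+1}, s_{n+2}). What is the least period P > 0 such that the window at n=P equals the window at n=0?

12

n=0: window = (4, 2, 0)
n=1: window = (2, 0, 2)
n=2: window = (0, 2, 1)
n=3: window = (2, 1, 0)
n=4: window = (1, 0, 1)
n=5: window = (0, 1, 3)
n=6: window = (1, 3, 0)
n=7: window = (3, 0, 3)
n=8: window = (0, 3, 4)
n=9: window = (3, 4, 0)
n=10: window = (4, 0, 4)
n=11: window = (0, 4, 2)
n=12: window = (4, 2, 0)
window at n=12 equals window at n=0 → period = 12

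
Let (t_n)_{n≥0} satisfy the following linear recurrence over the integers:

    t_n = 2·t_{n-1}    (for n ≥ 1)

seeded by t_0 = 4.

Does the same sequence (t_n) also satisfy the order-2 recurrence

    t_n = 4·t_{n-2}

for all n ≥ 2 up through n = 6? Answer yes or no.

yes

Terms t_0..t_6: 4, 8, 16, 32, 64, 128, 256
n=2: candidate gives 16, actual t_2 = 16 ✓
n=3: candidate gives 32, actual t_3 = 32 ✓
n=4: candidate gives 64, actual t_4 = 64 ✓
n=5: candidate gives 128, actual t_5 = 128 ✓
n=6: candidate gives 256, actual t_6 = 256 ✓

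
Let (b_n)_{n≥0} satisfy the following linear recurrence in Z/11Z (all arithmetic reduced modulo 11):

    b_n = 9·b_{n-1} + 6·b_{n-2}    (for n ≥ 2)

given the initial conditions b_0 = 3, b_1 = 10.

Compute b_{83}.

b_2 = 9·10 + 6·3 = 9
b_3 = 9·9 + 6·10 = 9
b_4 = 9·9 + 6·9 = 3
b_5 = 9·3 + 6·9 = 4
b_6 = 9·4 + 6·3 = 10
b_7 = 9·10 + 6·4 = 4
b_8 = 9·4 + 6·10 = 8
b_9 = 9·8 + 6·4 = 8
b_10 = 9·8 + 6·8 = 10
b_11 = 9·10 + 6·8 = 6
b_12 = 9·6 + 6·10 = 4
b_13 = 9·4 + 6·6 = 6
b_14 = 9·6 + 6·4 = 1
b_15 = 9·1 + 6·6 = 1
b_16 = 9·1 + 6·1 = 4
b_17 = 9·4 + 6·1 = 9
b_18 = 9·9 + 6·4 = 6
b_19 = 9·6 + 6·9 = 9
b_20 = 9·9 + 6·6 = 7
b_21 = 9·7 + 6·9 = 7
b_22 = 9·7 + 6·7 = 6
b_23 = 9·6 + 6·7 = 8
b_24 = 9·8 + 6·6 = 9
b_25 = 9·9 + 6·8 = 8
b_26 = 9·8 + 6·9 = 5
b_27 = 9·5 + 6·8 = 5
b_28 = 9·5 + 6·5 = 9
b_29 = 9·9 + 6·5 = 1
b_30 = 9·1 + 6·9 = 8
b_31 = 9·8 + 6·1 = 1
b_32 = 9·1 + 6·8 = 2
b_33 = 9·2 + 6·1 = 2
b_34 = 9·2 + 6·2 = 8
b_35 = 9·8 + 6·2 = 7
b_36 = 9·7 + 6·8 = 1
b_37 = 9·1 + 6·7 = 7
b_38 = 9·7 + 6·1 = 3
b_39 = 9·3 + 6·7 = 3
b_40 = 9·3 + 6·3 = 1
b_41 = 9·1 + 6·3 = 5
b_42 = 9·5 + 6·1 = 7
b_43 = 9·7 + 6·5 = 5
b_44 = 9·5 + 6·7 = 10
b_45 = 9·10 + 6·5 = 10
b_46 = 9·10 + 6·10 = 7
b_47 = 9·7 + 6·10 = 2
b_48 = 9·2 + 6·7 = 5
b_49 = 9·5 + 6·2 = 2
b_50 = 9·2 + 6·5 = 4
b_51 = 9·4 + 6·2 = 4
b_52 = 9·4 + 6·4 = 5
b_53 = 9·5 + 6·4 = 3
b_54 = 9·3 + 6·5 = 2
b_55 = 9·2 + 6·3 = 3
b_56 = 9·3 + 6·2 = 6
b_57 = 9·6 + 6·3 = 6
b_58 = 9·6 + 6·6 = 2
b_59 = 9·2 + 6·6 = 10
b_60 = 9·10 + 6·2 = 3
b_61 = 9·3 + 6·10 = 10
b_62 = 9·10 + 6·3 = 9
b_63 = 9·9 + 6·10 = 9
b_64 = 9·9 + 6·9 = 3
b_65 = 9·3 + 6·9 = 4
b_66 = 9·4 + 6·3 = 10
b_67 = 9·10 + 6·4 = 4
b_68 = 9·4 + 6·10 = 8
b_69 = 9·8 + 6·4 = 8
b_70 = 9·8 + 6·8 = 10
b_71 = 9·10 + 6·8 = 6
b_72 = 9·6 + 6·10 = 4
b_73 = 9·4 + 6·6 = 6
b_74 = 9·6 + 6·4 = 1
b_75 = 9·1 + 6·6 = 1
b_76 = 9·1 + 6·1 = 4
b_77 = 9·4 + 6·1 = 9
b_78 = 9·9 + 6·4 = 6
b_79 = 9·6 + 6·9 = 9
b_80 = 9·9 + 6·6 = 7
b_81 = 9·7 + 6·9 = 7
b_82 = 9·7 + 6·7 = 6
b_83 = 9·6 + 6·7 = 8

8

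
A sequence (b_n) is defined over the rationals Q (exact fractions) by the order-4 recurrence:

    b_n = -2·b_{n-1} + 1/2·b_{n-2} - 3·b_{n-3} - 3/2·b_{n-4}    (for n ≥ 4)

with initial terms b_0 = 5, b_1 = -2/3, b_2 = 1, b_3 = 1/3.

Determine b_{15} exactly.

b_4 = -2·1/3 + 1/2·1 + -3·-2/3 + -3/2·5 = -17/3
b_5 = -2·-17/3 + 1/2·1/3 + -3·1 + -3/2·-2/3 = 19/2
b_6 = -2·19/2 + 1/2·-17/3 + -3·1/3 + -3/2·1 = -73/3
b_7 = -2·-73/3 + 1/2·19/2 + -3·-17/3 + -3/2·1/3 = 839/12
b_8 = -2·839/12 + 1/2·-73/3 + -3·19/2 + -3/2·-17/3 = -172
b_9 = -2·-172 + 1/2·839/12 + -3·-73/3 + -3/2·19/2 = 10505/24
b_10 = -2·10505/24 + 1/2·-172 + -3·839/12 + -3/2·-73/3 = -3404/3
b_11 = -2·-3404/3 + 1/2·10505/24 + -3·-172 + -3/2·839/12 = 46389/16
b_12 = -2·46389/16 + 1/2·-3404/3 + -3·10505/24 + -3/2·-172 = -89053/12
b_13 = -2·-89053/12 + 1/2·46389/16 + -3·-3404/3 + -3/2·10505/24 = 1827769/96
b_14 = -2·1827769/96 + 1/2·-89053/12 + -3·46389/16 + -3/2·-3404/3 = -48785
b_15 = -2·-48785 + 1/2·1827769/96 + -3·-89053/12 + -3/2·46389/16 = 24000751/192

24000751/192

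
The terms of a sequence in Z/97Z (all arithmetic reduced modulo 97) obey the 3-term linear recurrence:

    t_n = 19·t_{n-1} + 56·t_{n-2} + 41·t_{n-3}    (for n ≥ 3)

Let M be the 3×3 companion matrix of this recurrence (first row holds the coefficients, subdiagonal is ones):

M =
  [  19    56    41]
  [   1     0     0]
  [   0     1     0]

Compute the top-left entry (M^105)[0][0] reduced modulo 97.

56

(M^105)[0][0] is the top entry after applying M 105 times to the unit state (1, 0, 0). Equivalently it is h_{107} for the auxiliary sequence (h_n) obeying the same recurrence with h_2 = 1 and h_i = 0 for 0 ≤ i < 2:
h_3 = 19·1 + 56·0 + 41·0 = 19
h_4 = 19·19 + 56·1 + 41·0 = 29
h_5 = 19·29 + 56·19 + 41·1 = 7
h_6 = 19·7 + 56·29 + 41·19 = 14
h_7 = 19·14 + 56·7 + 41·29 = 4
h_8 = 19·4 + 56·14 + 41·7 = 80
h_9 = 19·80 + 56·4 + 41·14 = 87
h_10 = 19·87 + 56·80 + 41·4 = 89
h_11 = 19·89 + 56·87 + 41·80 = 46
h_12 = 19·46 + 56·89 + 41·87 = 16
h_13 = 19·16 + 56·46 + 41·89 = 30
h_14 = 19·30 + 56·16 + 41·46 = 54
h_15 = 19·54 + 56·30 + 41·16 = 64
h_16 = 19·64 + 56·54 + 41·30 = 38
h_17 = 19·38 + 56·64 + 41·54 = 21
h_18 = 19·21 + 56·38 + 41·64 = 10
h_19 = 19·10 + 56·21 + 41·38 = 14
h_20 = 19·14 + 56·10 + 41·21 = 38
h_21 = 19·38 + 56·14 + 41·10 = 73
h_22 = 19·73 + 56·38 + 41·14 = 15
h_23 = 19·15 + 56·73 + 41·38 = 14
h_24 = 19·14 + 56·15 + 41·73 = 25
h_25 = 19·25 + 56·14 + 41·15 = 31
h_26 = 19·31 + 56·25 + 41·14 = 41
h_27 = 19·41 + 56·31 + 41·25 = 48
h_28 = 19·48 + 56·41 + 41·31 = 17
h_29 = 19·17 + 56·48 + 41·41 = 36
h_30 = 19·36 + 56·17 + 41·48 = 15
h_31 = 19·15 + 56·36 + 41·17 = 88
h_32 = 19·88 + 56·15 + 41·36 = 11
h_33 = 19·11 + 56·88 + 41·15 = 29
h_34 = 19·29 + 56·11 + 41·88 = 22
h_35 = 19·22 + 56·29 + 41·11 = 68
h_36 = 19·68 + 56·22 + 41·29 = 27
h_37 = 19·27 + 56·68 + 41·22 = 82
h_38 = 19·82 + 56·27 + 41·68 = 38
h_39 = 19·38 + 56·82 + 41·27 = 19
h_40 = 19·19 + 56·38 + 41·82 = 31
h_41 = 19·31 + 56·19 + 41·38 = 10
h_42 = 19·10 + 56·31 + 41·19 = 86
h_43 = 19·86 + 56·10 + 41·31 = 70
h_44 = 19·70 + 56·86 + 41·10 = 57
h_45 = 19·57 + 56·70 + 41·86 = 90
h_46 = 19·90 + 56·57 + 41·70 = 12
h_47 = 19·12 + 56·90 + 41·57 = 39
h_48 = 19·39 + 56·12 + 41·90 = 59
h_49 = 19·59 + 56·39 + 41·12 = 14
h_50 = 19·14 + 56·59 + 41·39 = 28
h_51 = 19·28 + 56·14 + 41·59 = 49
h_52 = 19·49 + 56·28 + 41·14 = 66
h_53 = 19·66 + 56·49 + 41·28 = 5
h_54 = 19·5 + 56·66 + 41·49 = 77
h_55 = 19·77 + 56·5 + 41·66 = 84
h_56 = 19·84 + 56·77 + 41·5 = 2
h_57 = 19·2 + 56·84 + 41·77 = 42
h_58 = 19·42 + 56·2 + 41·84 = 86
h_59 = 19·86 + 56·42 + 41·2 = 91
h_60 = 19·91 + 56·86 + 41·42 = 22
h_61 = 19·22 + 56·91 + 41·86 = 19
h_62 = 19·19 + 56·22 + 41·91 = 86
h_63 = 19·86 + 56·19 + 41·22 = 11
h_64 = 19·11 + 56·86 + 41·19 = 81
h_65 = 19·81 + 56·11 + 41·86 = 55
h_66 = 19·55 + 56·81 + 41·11 = 18
h_67 = 19·18 + 56·55 + 41·81 = 50
h_68 = 19·50 + 56·18 + 41·55 = 42
h_69 = 19·42 + 56·50 + 41·18 = 68
h_70 = 19·68 + 56·42 + 41·50 = 68
h_71 = 19·68 + 56·68 + 41·42 = 32
h_72 = 19·32 + 56·68 + 41·68 = 26
h_73 = 19·26 + 56·32 + 41·68 = 30
h_74 = 19·30 + 56·26 + 41·32 = 40
h_75 = 19·40 + 56·30 + 41·26 = 14
h_76 = 19·14 + 56·40 + 41·30 = 50
h_77 = 19·50 + 56·14 + 41·40 = 76
h_78 = 19·76 + 56·50 + 41·14 = 65
h_79 = 19·65 + 56·76 + 41·50 = 72
h_80 = 19·72 + 56·65 + 41·76 = 73
h_81 = 19·73 + 56·72 + 41·65 = 33
h_82 = 19·33 + 56·73 + 41·72 = 4
h_83 = 19·4 + 56·33 + 41·73 = 67
h_84 = 19·67 + 56·4 + 41·33 = 37
h_85 = 19·37 + 56·67 + 41·4 = 60
h_86 = 19·60 + 56·37 + 41·67 = 42
h_87 = 19·42 + 56·60 + 41·37 = 49
h_88 = 19·49 + 56·42 + 41·60 = 20
h_89 = 19·20 + 56·49 + 41·42 = 93
h_90 = 19·93 + 56·20 + 41·49 = 46
h_91 = 19·46 + 56·93 + 41·20 = 15
h_92 = 19·15 + 56·46 + 41·93 = 78
h_93 = 19·78 + 56·15 + 41·46 = 37
h_94 = 19·37 + 56·78 + 41·15 = 60
h_95 = 19·60 + 56·37 + 41·78 = 8
h_96 = 19·8 + 56·60 + 41·37 = 82
h_97 = 19·82 + 56·8 + 41·60 = 4
h_98 = 19·4 + 56·82 + 41·8 = 49
h_99 = 19·49 + 56·4 + 41·82 = 55
h_100 = 19·55 + 56·49 + 41·4 = 73
h_101 = 19·73 + 56·55 + 41·49 = 74
h_102 = 19·74 + 56·73 + 41·55 = 86
h_103 = 19·86 + 56·74 + 41·73 = 41
h_104 = 19·41 + 56·86 + 41·74 = 93
h_105 = 19·93 + 56·41 + 41·86 = 23
h_106 = 19·23 + 56·93 + 41·41 = 51
h_107 = 19·51 + 56·23 + 41·93 = 56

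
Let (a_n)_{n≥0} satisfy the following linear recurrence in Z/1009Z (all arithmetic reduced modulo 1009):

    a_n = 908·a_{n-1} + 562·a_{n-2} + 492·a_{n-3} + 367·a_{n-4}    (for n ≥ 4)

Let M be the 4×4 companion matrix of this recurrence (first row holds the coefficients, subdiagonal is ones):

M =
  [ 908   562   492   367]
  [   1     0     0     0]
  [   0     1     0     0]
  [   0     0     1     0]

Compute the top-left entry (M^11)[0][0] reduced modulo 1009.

541

(M^11)[0][0] is the top entry after applying M 11 times to the unit state (1, 0, 0, 0). Equivalently it is h_{14} for the auxiliary sequence (h_n) obeying the same recurrence with h_3 = 1 and h_i = 0 for 0 ≤ i < 3:
h_4 = 908·1 + 562·0 + 492·0 + 367·0 = 908
h_5 = 908·908 + 562·1 + 492·0 + 367·0 = 673
h_6 = 908·673 + 562·908 + 492·1 + 367·0 = 873
h_7 = 908·873 + 562·673 + 492·908 + 367·1 = 586
h_8 = 908·586 + 562·873 + 492·673 + 367·908 = 18
h_9 = 908·18 + 562·586 + 492·873 + 367·673 = 66
h_10 = 908·66 + 562·18 + 492·586 + 367·873 = 699
h_11 = 908·699 + 562·66 + 492·18 + 367·586 = 719
h_12 = 908·719 + 562·699 + 492·66 + 367·18 = 93
h_13 = 908·93 + 562·719 + 492·699 + 367·66 = 11
h_14 = 908·11 + 562·93 + 492·719 + 367·699 = 541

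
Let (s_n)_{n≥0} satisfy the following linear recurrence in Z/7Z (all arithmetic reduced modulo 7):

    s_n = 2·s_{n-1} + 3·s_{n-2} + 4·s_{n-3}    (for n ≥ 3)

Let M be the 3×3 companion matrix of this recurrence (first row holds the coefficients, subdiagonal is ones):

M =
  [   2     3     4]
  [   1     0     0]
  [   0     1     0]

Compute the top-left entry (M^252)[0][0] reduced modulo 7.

2

(M^252)[0][0] is the top entry after applying M 252 times to the unit state (1, 0, 0). Equivalently it is h_{254} for the auxiliary sequence (h_n) obeying the same recurrence with h_2 = 1 and h_i = 0 for 0 ≤ i < 2:
h_3 = 2·1 + 3·0 + 4·0 = 2
h_4 = 2·2 + 3·1 + 4·0 = 0
h_5 = 2·0 + 3·2 + 4·1 = 3
h_6 = 2·3 + 3·0 + 4·2 = 0
h_7 = 2·0 + 3·3 + 4·0 = 2
h_8 = 2·2 + 3·0 + 4·3 = 2
h_9 = 2·2 + 3·2 + 4·0 = 3
h_10 = 2·3 + 3·2 + 4·2 = 6
h_11 = 2·6 + 3·3 + 4·2 = 1
h_12 = 2·1 + 3·6 + 4·3 = 4
h_13 = 2·4 + 3·1 + 4·6 = 0
h_14 = 2·0 + 3·4 + 4·1 = 2
h_15 = 2·2 + 3·0 + 4·4 = 6
h_16 = 2·6 + 3·2 + 4·0 = 4
h_17 = 2·4 + 3·6 + 4·2 = 6
h_18 = 2·6 + 3·4 + 4·6 = 6
h_19 = 2·6 + 3·6 + 4·4 = 4
h_20 = 2·4 + 3·6 + 4·6 = 1
h_21 = 2·1 + 3·4 + 4·6 = 3
h_22 = 2·3 + 3·1 + 4·4 = 4
h_23 = 2·4 + 3·3 + 4·1 = 0
h_24 = 2·0 + 3·4 + 4·3 = 3
h_25 = 2·3 + 3·0 + 4·4 = 1
h_26 = 2·1 + 3·3 + 4·0 = 4
h_27 = 2·4 + 3·1 + 4·3 = 2
h_28 = 2·2 + 3·4 + 4·1 = 6
h_29 = 2·6 + 3·2 + 4·4 = 6
h_30 = 2·6 + 3·6 + 4·2 = 3
h_31 = 2·3 + 3·6 + 4·6 = 6
h_32 = 2·6 + 3·3 + 4·6 = 3
h_33 = 2·3 + 3·6 + 4·3 = 1
h_34 = 2·1 + 3·3 + 4·6 = 0
h_35 = 2·0 + 3·1 + 4·3 = 1
h_36 = 2·1 + 3·0 + 4·1 = 6
h_37 = 2·6 + 3·1 + 4·0 = 1
h_38 = 2·1 + 3·6 + 4·1 = 3
h_39 = 2·3 + 3·1 + 4·6 = 5
h_40 = 2·5 + 3·3 + 4·1 = 2
h_41 = 2·2 + 3·5 + 4·3 = 3
h_42 = 2·3 + 3·2 + 4·5 = 4
h_43 = 2·4 + 3·3 + 4·2 = 4
h_44 = 2·4 + 3·4 + 4·3 = 4
h_45 = 2·4 + 3·4 + 4·4 = 1
h_46 = 2·1 + 3·4 + 4·4 = 2
h_47 = 2·2 + 3·1 + 4·4 = 2
h_48 = 2·2 + 3·2 + 4·1 = 0
h_49 = 2·0 + 3·2 + 4·2 = 0
h_50 = 2·0 + 3·0 + 4·2 = 1
(h_48, h_49, h_50) = (0, 0, 1) = (h_0, h_1, h_2), so the sequence has period 48.
254 ≡ 14 (mod 48), hence h_254 = h_14 = 2.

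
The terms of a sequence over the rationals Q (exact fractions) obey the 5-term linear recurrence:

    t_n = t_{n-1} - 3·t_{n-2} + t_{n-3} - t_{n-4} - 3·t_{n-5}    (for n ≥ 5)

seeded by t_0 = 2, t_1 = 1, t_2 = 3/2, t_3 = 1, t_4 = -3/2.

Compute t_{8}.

59/2

t_5 = 1·-3/2 + -3·1 + 1·3/2 + -1·1 + -3·2 = -10
t_6 = 1·-10 + -3·-3/2 + 1·1 + -1·3/2 + -3·1 = -9
t_7 = 1·-9 + -3·-10 + 1·-3/2 + -1·1 + -3·3/2 = 14
t_8 = 1·14 + -3·-9 + 1·-10 + -1·-3/2 + -3·1 = 59/2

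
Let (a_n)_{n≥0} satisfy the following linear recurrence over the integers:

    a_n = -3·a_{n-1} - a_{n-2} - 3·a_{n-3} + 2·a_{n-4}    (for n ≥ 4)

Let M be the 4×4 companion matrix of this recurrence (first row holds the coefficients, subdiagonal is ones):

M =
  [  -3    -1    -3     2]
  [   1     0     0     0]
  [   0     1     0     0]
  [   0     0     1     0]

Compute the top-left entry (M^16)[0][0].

51261561

(M^16)[0][0] is the top entry after applying M 16 times to the unit state (1, 0, 0, 0). Equivalently it is h_{19} for the auxiliary sequence (h_n) obeying the same recurrence with h_3 = 1 and h_i = 0 for 0 ≤ i < 3:
h_4 = -3·1 + -1·0 + -3·0 + 2·0 = -3
h_5 = -3·-3 + -1·1 + -3·0 + 2·0 = 8
h_6 = -3·8 + -1·-3 + -3·1 + 2·0 = -24
h_7 = -3·-24 + -1·8 + -3·-3 + 2·1 = 75
h_8 = -3·75 + -1·-24 + -3·8 + 2·-3 = -231
h_9 = -3·-231 + -1·75 + -3·-24 + 2·8 = 706
h_10 = -3·706 + -1·-231 + -3·75 + 2·-24 = -2160
h_11 = -3·-2160 + -1·706 + -3·-231 + 2·75 = 6617
h_12 = -3·6617 + -1·-2160 + -3·706 + 2·-231 = -20271
h_13 = -3·-20271 + -1·6617 + -3·-2160 + 2·706 = 62088
h_14 = -3·62088 + -1·-20271 + -3·6617 + 2·-2160 = -190164
h_15 = -3·-190164 + -1·62088 + -3·-20271 + 2·6617 = 582451
h_16 = -3·582451 + -1·-190164 + -3·62088 + 2·-20271 = -1783995
h_17 = -3·-1783995 + -1·582451 + -3·-190164 + 2·62088 = 5464202
h_18 = -3·5464202 + -1·-1783995 + -3·582451 + 2·-190164 = -16736292
h_19 = -3·-16736292 + -1·5464202 + -3·-1783995 + 2·582451 = 51261561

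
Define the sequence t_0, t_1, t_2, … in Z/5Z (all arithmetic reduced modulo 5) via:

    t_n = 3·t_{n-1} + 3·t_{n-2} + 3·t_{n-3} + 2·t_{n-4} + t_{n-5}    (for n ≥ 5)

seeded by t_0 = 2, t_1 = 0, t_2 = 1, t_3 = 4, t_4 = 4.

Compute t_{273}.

t_5 = 3·4 + 3·4 + 3·1 + 2·0 + 1·2 = 4
t_6 = 3·4 + 3·4 + 3·4 + 2·1 + 1·0 = 3
t_7 = 3·3 + 3·4 + 3·4 + 2·4 + 1·1 = 2
t_8 = 3·2 + 3·3 + 3·4 + 2·4 + 1·4 = 4
t_9 = 3·4 + 3·2 + 3·3 + 2·4 + 1·4 = 4
t_10 = 3·4 + 3·4 + 3·2 + 2·3 + 1·4 = 0
Continuing the recurrence:
  t_11 = 1;  t_12 = 0;  t_13 = 0;  t_14 = 2;  t_15 = 3;  t_16 = 1
  t_17 = 3;  t_18 = 0;  t_19 = 0;  t_20 = 4;  t_21 = 4;  t_22 = 2
  t_23 = 0;  t_24 = 1;  t_25 = 1;  t_26 = 4;  t_27 = 0;  t_28 = 2
  t_29 = 1;  t_30 = 3;  t_31 = 2;  t_32 = 2;  t_33 = 0;  t_34 = 4
  t_35 = 0;  t_36 = 3;  t_37 = 3;  t_38 = 1;  t_39 = 0;  t_40 = 3
  t_41 = 1;  t_42 = 2;  t_43 = 4;  t_44 = 2;  t_45 = 4;  t_46 = 0
  t_47 = 3;  t_48 = 4;  t_49 = 1;  t_50 = 3;  t_51 = 0;  t_52 = 3
  t_53 = 4;  t_54 = 3;  t_55 = 3;  t_56 = 1;  t_57 = 2;  t_58 = 3
  t_59 = 2;  t_60 = 1;  t_61 = 3;  t_62 = 1;  t_63 = 2;  t_64 = 2
  t_65 = 2;  t_66 = 3;  t_67 = 1;  t_68 = 4;  t_69 = 0;  t_70 = 3
  t_71 = 1;  t_72 = 1;  t_73 = 4;  t_74 = 4;  t_75 = 2;  t_76 = 3
  t_77 = 1;  t_78 = 0;  t_79 = 0;  t_80 = 1;  t_81 = 3;  t_82 = 3
  t_83 = 1;  t_84 = 3;  t_85 = 3;  t_86 = 0;  t_87 = 3;  t_88 = 0
  t_89 = 3;  t_90 = 1;  t_91 = 3;  t_92 = 4;  t_93 = 0;  t_94 = 1
  t_95 = 2;  t_96 = 0;  t_97 = 3;  t_98 = 2;  t_99 = 0;  t_100 = 2
  t_101 = 3;  t_102 = 2;  t_103 = 3;  t_104 = 3;  t_105 = 2;  t_106 = 1
  t_107 = 1;  t_108 = 1;  t_109 = 1;  t_110 = 3;  t_111 = 3;  t_112 = 4
  t_113 = 3;  t_114 = 2;  t_115 = 1;  t_116 = 4;  t_117 = 1;  t_118 = 0
  t_119 = 4;  t_120 = 4;  t_121 = 0;  t_122 = 0;  t_123 = 0;  t_124 = 2
  t_125 = 0;  t_126 = 1;  t_127 = 4;  t_128 = 4;  t_129 = 4;  t_130 = 3
  t_131 = 2;  t_132 = 4;  t_133 = 4;  t_134 = 0;  t_135 = 1;  t_136 = 0
  t_137 = 0;  t_138 = 2;  t_139 = 3;  t_140 = 1;  t_141 = 3;  t_142 = 0
  t_143 = 0;  t_144 = 4;  t_145 = 4;  t_146 = 2;  t_147 = 0;  t_148 = 1
  t_149 = 1;  t_150 = 4;  t_151 = 0;  t_152 = 2;  t_153 = 1;  t_154 = 3
  t_155 = 2;  t_156 = 2;  t_157 = 0;  t_158 = 4;  t_159 = 0;  t_160 = 3
  t_161 = 3;  t_162 = 1;  t_163 = 0;  t_164 = 3;  t_165 = 1;  t_166 = 2
  t_167 = 4;  t_168 = 2;  t_169 = 4;  t_170 = 0;  t_171 = 3;  t_172 = 4
  t_173 = 1;  t_174 = 3;  t_175 = 0;  t_176 = 3;  t_177 = 4;  t_178 = 3
  t_179 = 3;  t_180 = 1;  t_181 = 2;  t_182 = 3;  t_183 = 2;  t_184 = 1
  t_185 = 3;  t_186 = 1;  t_187 = 2;  t_188 = 2;  t_189 = 2;  t_190 = 3
  t_191 = 1;  t_192 = 4;  t_193 = 0;  t_194 = 3;  t_195 = 1;  t_196 = 1
  t_197 = 4;  t_198 = 4;  t_199 = 2;  t_200 = 3;  t_201 = 1;  t_202 = 0
  t_203 = 0;  t_204 = 1;  t_205 = 3;  t_206 = 3;  t_207 = 1;  t_208 = 3
  t_209 = 3;  t_210 = 0;  t_211 = 3;  t_212 = 0;  t_213 = 3;  t_214 = 1
  t_215 = 3;  t_216 = 4;  t_217 = 0;  t_218 = 1;  t_219 = 2;  t_220 = 0
  t_221 = 3;  t_222 = 2;  t_223 = 0;  t_224 = 2;  t_225 = 3;  t_226 = 2
  t_227 = 3;  t_228 = 3;  t_229 = 2;  t_230 = 1;  t_231 = 1;  t_232 = 1
  t_233 = 1;  t_234 = 3;  t_235 = 3;  t_236 = 4;  t_237 = 3;  t_238 = 2
  t_239 = 1;  t_240 = 4;  t_241 = 1;  t_242 = 0;  t_243 = 4;  t_244 = 4
  t_245 = 0;  t_246 = 0;  t_247 = 0;  t_248 = 2;  t_249 = 0;  t_250 = 1
  t_251 = 4;  t_252 = 4;  t_253 = 4;  t_254 = 3;  t_255 = 2;  t_256 = 4
  t_257 = 4;  t_258 = 0;  t_259 = 1;  t_260 = 0;  t_261 = 0;  t_262 = 2
  t_263 = 3;  t_264 = 1;  t_265 = 3;  t_266 = 0;  t_267 = 0;  t_268 = 4
  t_269 = 4;  t_270 = 2;  t_271 = 0
t_272 = 3·0 + 3·2 + 3·4 + 2·4 + 1·0 = 1
t_273 = 3·1 + 3·0 + 3·2 + 2·4 + 1·4 = 1

1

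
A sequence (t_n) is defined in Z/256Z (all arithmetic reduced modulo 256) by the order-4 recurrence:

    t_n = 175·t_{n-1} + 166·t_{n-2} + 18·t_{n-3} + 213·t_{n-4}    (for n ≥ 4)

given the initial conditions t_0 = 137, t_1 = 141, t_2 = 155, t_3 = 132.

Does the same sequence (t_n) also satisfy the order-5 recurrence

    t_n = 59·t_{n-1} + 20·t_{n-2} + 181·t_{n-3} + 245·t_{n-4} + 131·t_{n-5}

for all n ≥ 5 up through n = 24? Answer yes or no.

Terms t_0..t_24: 137, 141, 155, 132, 165, 154, 131, 215, 8, 58, 243, 44, 98, 222, 149, 79, 197, 21, 160, 147, 160, 107, 91, 38, 162
n=5: candidate gives 250, actual t_5 = 154 ✗

no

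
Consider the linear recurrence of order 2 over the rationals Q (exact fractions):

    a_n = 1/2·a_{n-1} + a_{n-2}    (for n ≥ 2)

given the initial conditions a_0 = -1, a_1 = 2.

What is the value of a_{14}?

19305/1024

a_2 = 1/2·2 + 1·-1 = 0
a_3 = 1/2·0 + 1·2 = 2
a_4 = 1/2·2 + 1·0 = 1
a_5 = 1/2·1 + 1·2 = 5/2
a_6 = 1/2·5/2 + 1·1 = 9/4
a_7 = 1/2·9/4 + 1·5/2 = 29/8
a_8 = 1/2·29/8 + 1·9/4 = 65/16
a_9 = 1/2·65/16 + 1·29/8 = 181/32
a_10 = 1/2·181/32 + 1·65/16 = 441/64
a_11 = 1/2·441/64 + 1·181/32 = 1165/128
a_12 = 1/2·1165/128 + 1·441/64 = 2929/256
a_13 = 1/2·2929/256 + 1·1165/128 = 7589/512
a_14 = 1/2·7589/512 + 1·2929/256 = 19305/1024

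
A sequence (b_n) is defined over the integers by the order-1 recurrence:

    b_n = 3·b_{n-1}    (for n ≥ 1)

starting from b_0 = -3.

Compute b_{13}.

-4782969

b_1 = 3·-3 = -9
b_2 = 3·-9 = -27
b_3 = 3·-27 = -81
b_4 = 3·-81 = -243
b_5 = 3·-243 = -729
b_6 = 3·-729 = -2187
b_7 = 3·-2187 = -6561
b_8 = 3·-6561 = -19683
b_9 = 3·-19683 = -59049
b_10 = 3·-59049 = -177147
b_11 = 3·-177147 = -531441
b_12 = 3·-531441 = -1594323
b_13 = 3·-1594323 = -4782969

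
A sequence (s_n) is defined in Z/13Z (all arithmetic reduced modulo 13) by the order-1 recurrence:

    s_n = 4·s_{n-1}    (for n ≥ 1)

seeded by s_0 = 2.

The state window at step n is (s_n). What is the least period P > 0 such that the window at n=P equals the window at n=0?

6

n=0: window = (2)
n=1: window = (8)
n=2: window = (6)
n=3: window = (11)
n=4: window = (5)
n=5: window = (7)
n=6: window = (2)
window at n=6 equals window at n=0 → period = 6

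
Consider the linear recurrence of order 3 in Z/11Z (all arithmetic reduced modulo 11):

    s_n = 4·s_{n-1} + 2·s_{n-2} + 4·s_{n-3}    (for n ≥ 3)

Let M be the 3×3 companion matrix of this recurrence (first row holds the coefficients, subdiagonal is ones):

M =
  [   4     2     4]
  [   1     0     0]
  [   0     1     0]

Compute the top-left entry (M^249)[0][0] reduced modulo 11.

(M^249)[0][0] is the top entry after applying M 249 times to the unit state (1, 0, 0). Equivalently it is h_{251} for the auxiliary sequence (h_n) obeying the same recurrence with h_2 = 1 and h_i = 0 for 0 ≤ i < 2:
h_3 = 4·1 + 2·0 + 4·0 = 4
h_4 = 4·4 + 2·1 + 4·0 = 7
h_5 = 4·7 + 2·4 + 4·1 = 7
h_6 = 4·7 + 2·7 + 4·4 = 3
h_7 = 4·3 + 2·7 + 4·7 = 10
h_8 = 4·10 + 2·3 + 4·7 = 8
h_9 = 4·8 + 2·10 + 4·3 = 9
h_10 = 4·9 + 2·8 + 4·10 = 4
h_11 = 4·4 + 2·9 + 4·8 = 0
h_12 = 4·0 + 2·4 + 4·9 = 0
h_13 = 4·0 + 2·0 + 4·4 = 5
h_14 = 4·5 + 2·0 + 4·0 = 9
h_15 = 4·9 + 2·5 + 4·0 = 2
h_16 = 4·2 + 2·9 + 4·5 = 2
h_17 = 4·2 + 2·2 + 4·9 = 4
h_18 = 4·4 + 2·2 + 4·2 = 6
h_19 = 4·6 + 2·4 + 4·2 = 7
h_20 = 4·7 + 2·6 + 4·4 = 1
h_21 = 4·1 + 2·7 + 4·6 = 9
h_22 = 4·9 + 2·1 + 4·7 = 0
h_23 = 4·0 + 2·9 + 4·1 = 0
h_24 = 4·0 + 2·0 + 4·9 = 3
h_25 = 4·3 + 2·0 + 4·0 = 1
h_26 = 4·1 + 2·3 + 4·0 = 10
h_27 = 4·10 + 2·1 + 4·3 = 10
h_28 = 4·10 + 2·10 + 4·1 = 9
h_29 = 4·9 + 2·10 + 4·10 = 8
h_30 = 4·8 + 2·9 + 4·10 = 2
h_31 = 4·2 + 2·8 + 4·9 = 5
h_32 = 4·5 + 2·2 + 4·8 = 1
h_33 = 4·1 + 2·5 + 4·2 = 0
h_34 = 4·0 + 2·1 + 4·5 = 0
h_35 = 4·0 + 2·0 + 4·1 = 4
h_36 = 4·4 + 2·0 + 4·0 = 5
h_37 = 4·5 + 2·4 + 4·0 = 6
h_38 = 4·6 + 2·5 + 4·4 = 6
h_39 = 4·6 + 2·6 + 4·5 = 1
h_40 = 4·1 + 2·6 + 4·6 = 7
h_41 = 4·7 + 2·1 + 4·6 = 10
h_42 = 4·10 + 2·7 + 4·1 = 3
h_43 = 4·3 + 2·10 + 4·7 = 5
h_44 = 4·5 + 2·3 + 4·10 = 0
h_45 = 4·0 + 2·5 + 4·3 = 0
h_46 = 4·0 + 2·0 + 4·5 = 9
h_47 = 4·9 + 2·0 + 4·0 = 3
h_48 = 4·3 + 2·9 + 4·0 = 8
h_49 = 4·8 + 2·3 + 4·9 = 8
h_50 = 4·8 + 2·8 + 4·3 = 5
h_51 = 4·5 + 2·8 + 4·8 = 2
h_52 = 4·2 + 2·5 + 4·8 = 6
h_53 = 4·6 + 2·2 + 4·5 = 4
h_54 = 4·4 + 2·6 + 4·2 = 3
h_55 = 4·3 + 2·4 + 4·6 = 0
h_56 = 4·0 + 2·3 + 4·4 = 0
h_57 = 4·0 + 2·0 + 4·3 = 1
(h_55, h_56, h_57) = (0, 0, 1) = (h_0, h_1, h_2), so the sequence has period 55.
251 ≡ 31 (mod 55), hence h_251 = h_31 = 5.

5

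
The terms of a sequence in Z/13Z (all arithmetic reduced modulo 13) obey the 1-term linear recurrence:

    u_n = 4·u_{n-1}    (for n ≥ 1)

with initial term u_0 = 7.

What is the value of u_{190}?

u_1 = 4·7 = 2
u_2 = 4·2 = 8
u_3 = 4·8 = 6
u_4 = 4·6 = 11
u_5 = 4·11 = 5
u_6 = 4·5 = 7
(u_6) = (7) = (u_0), so the sequence has period 6.
190 ≡ 4 (mod 6), hence u_190 = u_4 = 11.

11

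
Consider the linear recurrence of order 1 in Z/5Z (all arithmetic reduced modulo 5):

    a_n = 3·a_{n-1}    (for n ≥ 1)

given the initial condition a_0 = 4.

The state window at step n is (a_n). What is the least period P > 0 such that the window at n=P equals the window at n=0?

n=0: window = (4)
n=1: window = (2)
n=2: window = (1)
n=3: window = (3)
n=4: window = (4)
window at n=4 equals window at n=0 → period = 4

4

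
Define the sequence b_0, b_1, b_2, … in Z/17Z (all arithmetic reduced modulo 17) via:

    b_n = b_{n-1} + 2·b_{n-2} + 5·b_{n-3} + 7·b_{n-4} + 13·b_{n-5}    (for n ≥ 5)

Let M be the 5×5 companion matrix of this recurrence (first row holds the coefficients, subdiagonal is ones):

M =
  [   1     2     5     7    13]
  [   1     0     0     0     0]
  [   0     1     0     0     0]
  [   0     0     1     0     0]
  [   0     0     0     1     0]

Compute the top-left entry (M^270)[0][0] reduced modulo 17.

14

(M^270)[0][0] is the top entry after applying M 270 times to the unit state (1, 0, 0, 0, 0). Equivalently it is h_{274} for the auxiliary sequence (h_n) obeying the same recurrence with h_4 = 1 and h_i = 0 for 0 ≤ i < 4:
h_5 = 1·1 + 2·0 + 5·0 + 7·0 + 13·0 = 1
h_6 = 1·1 + 2·1 + 5·0 + 7·0 + 13·0 = 3
h_7 = 1·3 + 2·1 + 5·1 + 7·0 + 13·0 = 10
h_8 = 1·10 + 2·3 + 5·1 + 7·1 + 13·0 = 11
h_9 = 1·11 + 2·10 + 5·3 + 7·1 + 13·1 = 15
h_10 = 1·15 + 2·11 + 5·10 + 7·3 + 13·1 = 2
Continuing the recurrence:
  h_11 = 9;  h_12 = 6;  h_13 = 10;  h_14 = 4;  h_15 = 7;  h_16 = 3
  h_17 = 15;  h_18 = 10;  h_19 = 3;  h_20 = 6;  h_21 = 2;  h_22 = 5
  h_23 = 3;  h_24 = 2;  h_25 = 6;  h_26 = 1;  h_27 = 7;  h_28 = 7
  h_29 = 9;  h_30 = 7;  h_31 = 3;  h_32 = 15;  h_33 = 6;  h_34 = 13
  h_35 = 8;  h_36 = 4;  h_37 = 16;  h_38 = 12;  h_39 = 0;  h_40 = 15
  h_41 = 1;  h_42 = 0;  h_43 = 12;  h_44 = 3;  h_45 = 8;  h_46 = 2
  h_47 = 15;  h_48 = 15;  h_49 = 14;  h_50 = 16;  h_51 = 12;  h_52 = 6
  h_53 = 12;  h_54 = 4;  h_55 = 10;  h_56 = 4;  h_57 = 2;  h_58 = 6
  h_59 = 16;  h_60 = 9;  h_61 = 1;  h_62 = 14;  h_63 = 13;  h_64 = 11
  h_65 = 10;  h_66 = 4;  h_67 = 12;  h_68 = 10;  h_69 = 12;  h_70 = 12
  h_71 = 1;  h_72 = 5;  h_73 = 9;  h_74 = 9;  h_75 = 11;  h_76 = 3
  h_77 = 11;  h_78 = 14;  h_79 = 7;  h_80 = 16;  h_81 = 12;  h_82 = 14
  h_83 = 9;  h_84 = 11;  h_85 = 0;  h_86 = 15;  h_87 = 9;  h_88 = 12
  h_89 = 10;  h_90 = 14;  h_91 = 12;  h_92 = 2;  h_93 = 16;  h_94 = 2
  h_95 = 4;  h_96 = 3;  h_97 = 6;  h_98 = 16;  h_99 = 12;  h_100 = 11
  h_101 = 9;  h_102 = 9;  h_103 = 0;  h_104 = 7;  h_105 = 3;  h_106 = 10
  h_107 = 15;  h_108 = 14;  h_109 = 2;  h_110 = 10;  h_111 = 13;  h_112 = 13
  h_113 = 13;  h_114 = 13;  h_115 = 2;  h_116 = 13;  h_117 = 2;  h_118 = 9
  h_119 = 6;  h_120 = 15;  h_121 = 0;  h_122 = 13;  h_123 = 9;  h_124 = 14
  h_125 = 3;  h_126 = 14;  h_127 = 16;  h_128 = 2;  h_129 = 1;  h_130 = 1
  h_131 = 1;  h_132 = 9;  h_133 = 15;  h_134 = 7;  h_135 = 0;  h_136 = 12
  h_137 = 14;  h_138 = 10;  h_139 = 2;  h_140 = 6;  h_141 = 8;  h_142 = 10
  h_143 = 13;  h_144 = 5;  h_145 = 11;  h_146 = 5;  h_147 = 1;  h_148 = 15
  h_149 = 14;  h_150 = 6;  h_151 = 11;  h_152 = 7;  h_153 = 12;  h_154 = 16
  h_155 = 9;  h_156 = 4;  h_157 = 5;  h_158 = 3;  h_159 = 15;  h_160 = 4
  h_161 = 0;  h_162 = 16;  h_163 = 10;  h_164 = 10;  h_165 = 9;  h_166 = 4
  h_167 = 10;  h_168 = 8;  h_169 = 3;  h_170 = 10;  h_171 = 8;  h_172 = 8
  h_173 = 12;  h_174 = 7;  h_175 = 2;  h_176 = 15;  h_177 = 4;  h_178 = 11
  h_179 = 12;  h_180 = 15;  h_181 = 11;  h_182 = 9;  h_183 = 10;  h_184 = 4
  h_185 = 1;  h_186 = 10;  h_187 = 15;  h_188 = 11;  h_189 = 14;  h_190 = 7
  h_191 = 2;  h_192 = 1;  h_193 = 9;  h_194 = 14;  h_195 = 6;  h_196 = 10
  h_197 = 15;  h_198 = 8;  h_199 = 6;  h_200 = 7;  h_201 = 5;  h_202 = 11
  h_203 = 15;  h_204 = 2;  h_205 = 9;  h_206 = 9;  h_207 = 13;  h_208 = 13
  h_209 = 3;  h_210 = 2;  h_211 = 9;  h_212 = 16;  h_213 = 13;  h_214 = 7
  h_215 = 15;  h_216 = 0;  h_217 = 7;  h_218 = 11;  h_219 = 0;  h_220 = 14
  h_221 = 16;  h_222 = 8;  h_223 = 15;  h_224 = 5;  h_225 = 12;  h_226 = 4
  h_227 = 7;  h_228 = 16;  h_229 = 12;  h_230 = 8;  h_231 = 9;  h_232 = 16
  h_233 = 9;  h_234 = 9;  h_235 = 2;  h_236 = 5;  h_237 = 2;  h_238 = 15
  h_239 = 5;  h_240 = 4;  h_241 = 15;  h_242 = 9;  h_243 = 0;  h_244 = 16
  h_245 = 14;  h_246 = 15;  h_247 = 2;  h_248 = 10;  h_249 = 4;  h_250 = 15
  h_251 = 10;  h_252 = 3;  h_253 = 1;  h_254 = 10;  h_255 = 3;  h_256 = 9
  h_257 = 9;  h_258 = 6;  h_259 = 16;  h_260 = 5;  h_261 = 9;  h_262 = 3
  h_263 = 15;  h_264 = 3;  h_265 = 6;  h_266 = 4;  h_267 = 5;  h_268 = 4
  h_269 = 13;  h_270 = 16;  h_271 = 13;  h_272 = 16
h_273 = 1·16 + 2·13 + 5·16 + 7·13 + 13·4 = 10
h_274 = 1·10 + 2·16 + 5·13 + 7·16 + 13·13 = 14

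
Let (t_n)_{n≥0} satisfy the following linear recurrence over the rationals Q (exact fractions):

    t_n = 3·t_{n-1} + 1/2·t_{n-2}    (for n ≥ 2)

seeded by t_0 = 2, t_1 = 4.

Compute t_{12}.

t_2 = 3·4 + 1/2·2 = 13
t_3 = 3·13 + 1/2·4 = 41
t_4 = 3·41 + 1/2·13 = 259/2
t_5 = 3·259/2 + 1/2·41 = 409
t_6 = 3·409 + 1/2·259/2 = 5167/4
t_7 = 3·5167/4 + 1/2·409 = 16319/4
t_8 = 3·16319/4 + 1/2·5167/4 = 103081/8
t_9 = 3·103081/8 + 1/2·16319/4 = 162781/4
t_10 = 3·162781/4 + 1/2·103081/8 = 2056453/16
t_11 = 3·2056453/16 + 1/2·162781/4 = 6494921/16
t_12 = 3·6494921/16 + 1/2·2056453/16 = 41025979/32

41025979/32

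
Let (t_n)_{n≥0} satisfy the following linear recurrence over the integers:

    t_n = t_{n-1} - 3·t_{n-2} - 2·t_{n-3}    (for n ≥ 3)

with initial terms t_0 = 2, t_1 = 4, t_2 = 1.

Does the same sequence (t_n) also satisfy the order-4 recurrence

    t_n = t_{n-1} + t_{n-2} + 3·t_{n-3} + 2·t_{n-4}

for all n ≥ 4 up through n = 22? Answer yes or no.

no

Terms t_0..t_22: 2, 4, 1, -15, -26, 17, 125, 126, -283, -911, -314, 2985, 5749, -2578, -25795, -29559, 52982, 193249, 93421, -592290, -1259051, 330977, 5292710
n=4: candidate gives 2, actual t_4 = -26 ✗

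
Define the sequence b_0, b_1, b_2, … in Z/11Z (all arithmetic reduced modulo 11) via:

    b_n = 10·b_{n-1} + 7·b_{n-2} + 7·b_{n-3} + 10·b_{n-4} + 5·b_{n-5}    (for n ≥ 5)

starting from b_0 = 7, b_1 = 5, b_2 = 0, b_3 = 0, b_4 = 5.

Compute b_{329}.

b_5 = 10·5 + 7·0 + 7·0 + 10·5 + 5·7 = 3
b_6 = 10·3 + 7·5 + 7·0 + 10·0 + 5·5 = 2
b_7 = 10·2 + 7·3 + 7·5 + 10·0 + 5·0 = 10
b_8 = 10·10 + 7·2 + 7·3 + 10·5 + 5·0 = 9
b_9 = 10·9 + 7·10 + 7·2 + 10·3 + 5·5 = 9
b_10 = 10·9 + 7·9 + 7·10 + 10·2 + 5·3 = 5
Continuing the recurrence:
  b_11 = 0;  b_12 = 7;  b_13 = 9;  b_14 = 3;  b_15 = 2;  b_16 = 9
  b_17 = 8;  b_18 = 1;  b_19 = 10;  b_20 = 10;  b_21 = 5;  b_22 = 9
  b_23 = 3;  b_24 = 3;  b_25 = 5;  b_26 = 9;  b_27 = 1;  b_28 = 10
  b_29 = 4;  b_30 = 1;  b_31 = 9;  b_32 = 10;  b_33 = 7;  b_34 = 2
  b_35 = 3;  b_36 = 7;  b_37 = 5;  b_38 = 10;  b_39 = 4;  b_40 = 10
  b_41 = 8;  b_42 = 6;  b_43 = 1;  b_44 = 8;  b_45 = 6;  b_46 = 3
  b_47 = 3;  b_48 = 2;  b_49 = 8;  b_50 = 10;  b_51 = 6;  b_52 = 1
  b_53 = 3;  b_54 = 10;  b_55 = 7;  b_56 = 3;  b_57 = 8;  b_58 = 1
  b_59 = 9;  b_60 = 9;  b_61 = 2;  b_62 = 9;  b_63 = 9;  b_64 = 5
  b_65 = 10;  b_66 = 1;  b_67 = 8;  b_68 = 10;  b_69 = 2;  b_70 = 8
  b_71 = 7;  b_72 = 5;  b_73 = 5;  b_74 = 4;  b_75 = 0;  b_76 = 5
  b_77 = 10;  b_78 = 2;  b_79 = 2;  b_80 = 0;  b_81 = 10;  b_82 = 8
  b_83 = 4;  b_84 = 0;  b_85 = 8;  b_86 = 7;  b_87 = 8;  b_88 = 7
  b_89 = 2;  b_90 = 4;  b_91 = 9;  b_92 = 0;  b_93 = 3;  b_94 = 0
  b_95 = 10;  b_96 = 1;  b_97 = 0;  b_98 = 4;  b_99 = 4;  b_100 = 7
  b_101 = 10;  b_102 = 8;  b_103 = 6;  b_104 = 1;  b_105 = 1;  b_106 = 2
  b_107 = 2;  b_108 = 4;  b_109 = 6;  b_110 = 6;  b_111 = 6;  b_112 = 7
  b_113 = 3;  b_114 = 2;  b_115 = 4;  b_116 = 10;  b_117 = 9;  b_118 = 3
  b_119 = 4;  b_120 = 2;  b_121 = 0;  b_122 = 7;  b_123 = 7;  b_124 = 5
  b_125 = 4;  b_126 = 7;  b_127 = 7;  b_128 = 1;  b_129 = 8;  b_130 = 6
  b_131 = 8;  b_132 = 3;  b_133 = 4;  b_134 = 8;  b_135 = 8;  b_136 = 3
  b_137 = 10;  b_138 = 2;  b_139 = 0;  b_140 = 0;  b_141 = 8;  b_142 = 7
  b_143 = 4;  b_144 = 2;  b_145 = 1;  b_146 = 8;  b_147 = 0;  b_148 = 4
  b_149 = 6;  b_150 = 8;  b_151 = 3;  b_152 = 3;  b_153 = 0;  b_154 = 9
  b_155 = 5;  b_156 = 4;  b_157 = 10;  b_158 = 0;  b_159 = 6;  b_160 = 8
  b_161 = 0;  b_162 = 5;  b_163 = 1;  b_164 = 1;  b_165 = 4;  b_166 = 5
  b_167 = 10;  b_168 = 2;  b_169 = 5;  b_170 = 6;  b_171 = 3;  b_172 = 1
  b_173 = 1;  b_174 = 2;  b_175 = 6;  b_176 = 7;  b_177 = 9;  b_178 = 8
  b_179 = 9;  b_180 = 1;  b_181 = 1;  b_182 = 7;  b_183 = 5;  b_184 = 7
  b_185 = 4;  b_186 = 1;  b_187 = 7;  b_188 = 2;  b_189 = 8;  b_190 = 8
  b_191 = 5;  b_192 = 8;  b_193 = 8;  b_194 = 5;  b_195 = 10;  b_196 = 10
  b_197 = 6;  b_198 = 4;  b_199 = 2;  b_200 = 9;  b_201 = 0;  b_202 = 4
  b_203 = 0;  b_204 = 7;  b_205 = 0;  b_206 = 1;  b_207 = 2;  b_208 = 9
  b_209 = 3;  b_210 = 7;  b_211 = 3;  b_212 = 2;  b_213 = 0;  b_214 = 10
  b_215 = 3;  b_216 = 3;  b_217 = 10;  b_218 = 0;  b_219 = 6;  b_220 = 10
  b_221 = 4;  b_222 = 4;  b_223 = 0;  b_224 = 10;  b_225 = 9;  b_226 = 0
  b_227 = 10;  b_228 = 10;  b_229 = 2;  b_230 = 7;  b_231 = 1;  b_232 = 3
  b_233 = 2;  b_234 = 7;  b_235 = 7;  b_236 = 3;  b_237 = 9;  b_238 = 9
  b_239 = 4;  b_240 = 0;  b_241 = 9;  b_242 = 0;  b_243 = 5;  b_244 = 1
  b_245 = 3;  b_246 = 7;  b_247 = 5;  b_248 = 1;  b_249 = 8;  b_250 = 9
  b_251 = 7;  b_252 = 4;  b_253 = 6;  b_254 = 3;  b_255 = 6;  b_256 = 0
  b_257 = 0;  b_258 = 3;  b_259 = 6;  b_260 = 1;  b_261 = 7;  b_262 = 6
  b_263 = 4;  b_264 = 6;  b_265 = 7;  b_266 = 4;  b_267 = 3;  b_268 = 0
  b_269 = 6;  b_270 = 2;  b_271 = 2;  b_272 = 3;  b_273 = 8;  b_274 = 0
  b_275 = 8;  b_276 = 0;  b_277 = 8;  b_278 = 0;  b_279 = 4;  b_280 = 4
  b_281 = 5;  b_282 = 3;  b_283 = 1;  b_284 = 5;  b_285 = 5;  b_286 = 4
  b_287 = 3;  b_288 = 5;  b_289 = 9;  b_290 = 2;  b_291 = 3;  b_292 = 7
  b_293 = 0;  b_294 = 3;  b_295 = 9;  b_296 = 9;  b_297 = 0;  b_298 = 2
  b_299 = 1;  b_300 = 5;  b_301 = 6;  b_302 = 1;  b_303 = 8;  b_304 = 8
  b_305 = 8;  b_306 = 1;  b_307 = 9;  b_308 = 9;  b_309 = 5;  b_310 = 6
  b_311 = 0;  b_312 = 3;  b_313 = 2;  b_314 = 5;  b_315 = 5;  b_316 = 8
  b_317 = 9;  b_318 = 10;  b_319 = 8;  b_320 = 10;  b_321 = 4;  b_322 = 3
  b_323 = 5;  b_324 = 8;  b_325 = 6;  b_326 = 3;  b_327 = 6
b_328 = 10·6 + 7·3 + 7·6 + 10·8 + 5·5 = 8
b_329 = 10·8 + 7·6 + 7·3 + 10·6 + 5·8 = 1

1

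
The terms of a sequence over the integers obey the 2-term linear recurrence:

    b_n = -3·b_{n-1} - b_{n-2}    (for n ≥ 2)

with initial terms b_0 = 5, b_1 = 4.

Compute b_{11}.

b_2 = -3·4 + -1·5 = -17
b_3 = -3·-17 + -1·4 = 47
b_4 = -3·47 + -1·-17 = -124
b_5 = -3·-124 + -1·47 = 325
b_6 = -3·325 + -1·-124 = -851
b_7 = -3·-851 + -1·325 = 2228
b_8 = -3·2228 + -1·-851 = -5833
b_9 = -3·-5833 + -1·2228 = 15271
b_10 = -3·15271 + -1·-5833 = -39980
b_11 = -3·-39980 + -1·15271 = 104669

104669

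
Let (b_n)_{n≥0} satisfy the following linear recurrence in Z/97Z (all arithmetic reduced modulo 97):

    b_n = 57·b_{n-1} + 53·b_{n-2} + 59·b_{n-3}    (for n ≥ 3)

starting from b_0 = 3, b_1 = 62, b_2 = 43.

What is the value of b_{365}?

88

b_3 = 57·43 + 53·62 + 59·3 = 94
b_4 = 57·94 + 53·43 + 59·62 = 43
b_5 = 57·43 + 53·94 + 59·43 = 76
b_6 = 57·76 + 53·43 + 59·94 = 32
b_7 = 57·32 + 53·76 + 59·43 = 47
b_8 = 57·47 + 53·32 + 59·76 = 32
Continuing the recurrence:
  b_9 = 92;  b_10 = 13;  b_11 = 36;  b_12 = 21;  b_13 = 89;  b_14 = 65
  b_15 = 58;  b_16 = 71;  b_17 = 92;  b_18 = 13;  b_19 = 9;  b_20 = 34
  b_21 = 78;  b_22 = 86;  b_23 = 81;  b_24 = 3;  b_25 = 32;  b_26 = 69
  b_27 = 83;  b_28 = 91;  b_29 = 77;  b_30 = 44;  b_31 = 27;  b_32 = 72
  b_33 = 80;  b_34 = 75;  b_35 = 56;  b_36 = 53;  b_37 = 35;  b_38 = 57
  b_39 = 83;  b_40 = 20;  b_41 = 75;  b_42 = 47;  b_43 = 74;  b_44 = 76
  b_45 = 66;  b_46 = 31;  b_47 = 49;  b_48 = 85;  b_49 = 56;  b_50 = 15
  b_51 = 11;  b_52 = 70;  b_53 = 26;  b_54 = 21;  b_55 = 12;  b_56 = 33
  b_57 = 70;  b_58 = 45;  b_59 = 74;  b_60 = 63;  b_61 = 80;  b_62 = 43
  b_63 = 29;  b_64 = 19;  b_65 = 16;  b_66 = 41;  b_67 = 38;  b_68 = 45
  b_69 = 14;  b_70 = 90;  b_71 = 88;  b_72 = 39;  b_73 = 72;  b_74 = 14
  b_75 = 28;  b_76 = 87;  b_77 = 91;  b_78 = 4;  b_79 = 96;  b_80 = 92
  b_81 = 92;  b_82 = 70;  b_83 = 35;  b_84 = 75;  b_85 = 75;  b_86 = 33
  b_87 = 96;  b_88 = 6;  b_89 = 5;  b_90 = 59;  b_91 = 5;  b_92 = 21
  b_93 = 93;  b_94 = 16;  b_95 = 96;  b_96 = 70;  b_97 = 31;  b_98 = 83
  b_99 = 28;  b_100 = 64;  b_101 = 38;  b_102 = 32;  b_103 = 48;  b_104 = 78
  b_105 = 51;  b_106 = 76;  b_107 = 94;  b_108 = 76;  b_109 = 24;  b_110 = 78
  b_111 = 17;  b_112 = 20;  b_113 = 47;  b_114 = 86;  b_115 = 37;  b_116 = 31
  b_117 = 72;  b_118 = 73;  b_119 = 9;  b_120 = 94;  b_121 = 54;  b_122 = 55
  b_123 = 0;  b_124 = 87;  b_125 = 56;  b_126 = 43;  b_127 = 76;  b_128 = 21
  b_129 = 2;  b_130 = 85;  b_131 = 79;  b_132 = 8;  b_133 = 55;  b_134 = 72
  b_135 = 22;  b_136 = 70;  b_137 = 92;  b_138 = 67;  b_139 = 21;  b_140 = 88
  b_141 = 91;  b_142 = 32;  b_143 = 5;  b_144 = 75;  b_145 = 26;  b_146 = 29
  b_147 = 84;  b_148 = 2;  b_149 = 69;  b_150 = 71;  b_151 = 62;  b_152 = 19
  b_153 = 22;  b_154 = 2;  b_155 = 73;  b_156 = 36;  b_157 = 25;  b_158 = 74
  b_159 = 4;  b_160 = 96;  b_161 = 59;  b_162 = 54;  b_163 = 35;  b_164 = 93
  b_165 = 60;  b_166 = 35;  b_167 = 89;  b_168 = 89;  b_169 = 21;  b_170 = 10
  b_171 = 47;  b_172 = 83;  b_173 = 52;  b_174 = 48;  b_175 = 10;  b_176 = 71
  b_177 = 37;  b_178 = 60;  b_179 = 64;  b_180 = 87;  b_181 = 57;  b_182 = 93
  b_183 = 69;  b_184 = 3;  b_185 = 3;  b_186 = 36;  b_187 = 60;  b_188 = 73
  b_189 = 56;  b_190 = 28;  b_191 = 44;  b_192 = 21;  b_193 = 40;  b_194 = 72
  b_195 = 91;  b_196 = 14;  b_197 = 72;  b_198 = 30;  b_199 = 47;  b_200 = 78
  b_201 = 74;  b_202 = 67;  b_203 = 24;  b_204 = 70;  b_205 = 0;  b_206 = 82
  b_207 = 74;  b_208 = 28;  b_209 = 74;  b_210 = 77;  b_211 = 69;  b_212 = 61
  b_213 = 37;  b_214 = 4;  b_215 = 65;  b_216 = 86;  b_217 = 47;  b_218 = 14
  b_219 = 21;  b_220 = 56;  b_221 = 87;  b_222 = 48;  b_223 = 78;  b_224 = 95
  b_225 = 62;  b_226 = 76;  b_227 = 31;  b_228 = 44;  b_229 = 2;  b_230 = 7
  b_231 = 94;  b_232 = 27;  b_233 = 47;  b_234 = 53;  b_235 = 24;  b_236 = 63
  b_237 = 36;  b_238 = 17;  b_239 = 95;  b_240 = 1;  b_241 = 81;  b_242 = 90
  b_243 = 73;  b_244 = 33;  b_245 = 2;  b_246 = 59;  b_247 = 81;  b_248 = 5
  b_249 = 8;  b_250 = 68;  b_251 = 36;  b_252 = 17;  b_253 = 2;  b_254 = 35
  b_255 = 0;  b_256 = 33;  b_257 = 66;  b_258 = 79;  b_259 = 54;  b_260 = 4
  b_261 = 88;  b_262 = 72;  b_263 = 80;  b_264 = 85;  b_265 = 44;  b_266 = 93
  b_267 = 38;  b_268 = 88;  b_269 = 4;  b_270 = 53;  b_271 = 83;  b_272 = 16
  b_273 = 96;  b_274 = 62;  b_275 = 60;  b_276 = 51;  b_277 = 45;  b_278 = 78
  b_279 = 43;  b_280 = 25;  b_281 = 61;  b_282 = 64;  b_283 = 14;  b_284 = 29
  b_285 = 60;  b_286 = 60;  b_287 = 66;  b_288 = 6;  b_289 = 8;  b_290 = 12
  b_291 = 7;  b_292 = 52;  b_293 = 66;  b_294 = 44;  b_295 = 53;  b_296 = 32
  b_297 = 51;  b_298 = 67;  b_299 = 68;  b_300 = 57;  b_301 = 39;  b_302 = 41
  b_303 = 7;  b_304 = 23;  b_305 = 27;  b_306 = 67;  b_307 = 11;  b_308 = 48
  b_309 = 94;  b_310 = 15;  b_311 = 36;  b_312 = 51;  b_313 = 74;  b_314 = 24
  b_315 = 54;  b_316 = 83;  b_317 = 85;  b_318 = 14;  b_319 = 15;  b_320 = 16
  b_321 = 11;  b_322 = 32;  b_323 = 53;  b_324 = 31;  b_325 = 62;  b_326 = 59
  b_327 = 39;  b_328 = 84;  b_329 = 54;  b_330 = 34;  b_331 = 56;  b_332 = 32
  b_333 = 8;  b_334 = 24;  b_335 = 91;  b_336 = 44;  b_337 = 17;  b_338 = 37
  b_339 = 77;  b_340 = 78;  b_341 = 40;  b_342 = 93;  b_343 = 92;  b_344 = 20
  b_345 = 57;  b_346 = 37;  b_347 = 5;  b_348 = 80;  b_349 = 24;  b_350 = 83
  b_351 = 53;  b_352 = 9;  b_353 = 71;  b_354 = 85;  b_355 = 21;  b_356 = 94
  b_357 = 40;  b_358 = 62;  b_359 = 45;  b_360 = 63;  b_361 = 31;  b_362 = 1
  b_363 = 82
b_364 = 57·82 + 53·1 + 59·31 = 57
b_365 = 57·57 + 53·82 + 59·1 = 88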